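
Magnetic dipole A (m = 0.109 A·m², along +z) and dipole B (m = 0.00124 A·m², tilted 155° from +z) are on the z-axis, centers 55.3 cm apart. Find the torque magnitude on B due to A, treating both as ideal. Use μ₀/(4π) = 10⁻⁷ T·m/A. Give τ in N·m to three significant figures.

Dipole B is on the axis of dipole A, so B₁ there is axial: B₁ = (μ₀/4π)·2m₁/r³ along +z.
B₁ = 2(10⁻⁷)(0.109)/(0.553)³ = 1.289×10⁻⁷ T.
τ = m₂ B₁ sinθ.
τ = (0.00124)(1.289×10⁻⁷)·sin155° = 6.755×10⁻¹¹ N·m.

τ ≈ 6.76×10⁻¹¹ N·m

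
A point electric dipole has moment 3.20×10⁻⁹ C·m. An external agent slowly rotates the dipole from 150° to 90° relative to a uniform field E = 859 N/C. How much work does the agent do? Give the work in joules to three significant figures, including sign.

W_ext = ΔU = U(θ₂) − U(θ₁) = −pE cosθ₂ − (−pE cosθ₁) = pE(cosθ₁ − cosθ₂).
W = (3.20×10⁻⁹)(859)·(cos150° − cos90°) = (2.749×10⁻⁶)·(-0.8660) = -2.381×10⁻⁶ J.

W ≈ -2.38×10⁻⁶ J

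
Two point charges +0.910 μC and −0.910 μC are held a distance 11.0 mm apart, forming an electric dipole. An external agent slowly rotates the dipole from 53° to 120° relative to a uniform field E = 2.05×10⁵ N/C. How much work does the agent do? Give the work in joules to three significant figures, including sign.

W ≈ 0.00226 J

Dipole moment p = qd = (9.10×10⁻⁷ C)(0.0110 m) = 1.001×10⁻⁸ C·m.
W_ext = ΔU = U(θ₂) − U(θ₁) = −pE cosθ₂ − (−pE cosθ₁) = pE(cosθ₁ − cosθ₂).
W = (1.001×10⁻⁸)(2.05×10⁵)·(cos53° − cos120°) = (0.002052)·(+1.1018) = 0.002261 J.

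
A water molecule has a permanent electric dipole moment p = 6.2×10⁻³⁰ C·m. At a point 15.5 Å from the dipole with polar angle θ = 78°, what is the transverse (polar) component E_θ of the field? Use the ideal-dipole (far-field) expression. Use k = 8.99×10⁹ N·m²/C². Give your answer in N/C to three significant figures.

For a dipole, E_θ = (kp sinθ)/r³.
kp/r³ = (8.99×10⁹)(6.20×10⁻³⁰)/(1.55×10⁻⁹)³ = 1.497×10⁷ N/C.
E_θ = 1.497×10⁷·sin78° = 1.464×10⁷ N/C.

E_θ ≈ 1.46×10⁷ N/C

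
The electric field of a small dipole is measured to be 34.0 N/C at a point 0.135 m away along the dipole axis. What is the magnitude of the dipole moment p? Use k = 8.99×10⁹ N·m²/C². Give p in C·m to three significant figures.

On axis E = 2kp/r³, so p = Er³/(2k).
p = (34.0)·(0.135)³ / (2·8.99×10⁹) = 4.653×10⁻¹² C·m.

p ≈ 4.65×10⁻¹² C·m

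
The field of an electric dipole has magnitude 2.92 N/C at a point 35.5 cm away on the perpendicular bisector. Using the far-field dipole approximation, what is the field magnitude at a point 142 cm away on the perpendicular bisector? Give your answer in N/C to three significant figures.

E ≈ 0.0456 N/C

Dipole fields scale as 1/r³ in the far field; the geometry is the same at both points.
E₂ = E₁ · (r₁/r₂)³ = 2.92 · (35.5/142)³.
(r₁/r₂)³ = (0.25)³ = 0.01562.
E₂ ≈ 0.04562 N/C.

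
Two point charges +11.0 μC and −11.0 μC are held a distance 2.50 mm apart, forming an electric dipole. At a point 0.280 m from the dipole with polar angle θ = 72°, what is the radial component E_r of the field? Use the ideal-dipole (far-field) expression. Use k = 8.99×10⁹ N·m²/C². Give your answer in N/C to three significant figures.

Dipole moment p = qd = (1.10×10⁻⁵ C)(0.00250 m) = 2.75×10⁻⁸ C·m.
For a dipole, E_r = (2kp cosθ)/r³.
kp/r³ = (8.99×10⁹)(2.75×10⁻⁸)/(0.280)³ = 1.126×10⁴ N/C.
E_r = 2·1.126×10⁴·cos72° = 6960 N/C.

E_r ≈ 6960 N/C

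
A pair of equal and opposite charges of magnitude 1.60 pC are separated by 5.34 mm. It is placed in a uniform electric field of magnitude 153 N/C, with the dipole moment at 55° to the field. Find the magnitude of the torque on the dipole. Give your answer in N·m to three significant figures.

Dipole moment p = qd = (1.60×10⁻¹² C)(0.00534 m) = 8.544×10⁻¹⁵ C·m.
Torque on an electric dipole: τ = pE sinθ.
τ = (8.544×10⁻¹⁵)(153)·sin55° = 1.071×10⁻¹² N·m.

τ ≈ 1.07×10⁻¹² N·m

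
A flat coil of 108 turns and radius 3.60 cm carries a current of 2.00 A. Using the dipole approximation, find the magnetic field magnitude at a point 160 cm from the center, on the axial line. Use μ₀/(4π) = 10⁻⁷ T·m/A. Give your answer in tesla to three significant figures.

m = NIA = NIπa² = 108·(2.00)·π·(0.0360)² = 0.8794 A·m².
On axis B = (μ₀/4π)·2m/r³.
B = 2·(10⁻⁷)·(0.8794) / (1.60)³ = 4.294×10⁻⁸ T.

B ≈ 4.29×10⁻⁸ T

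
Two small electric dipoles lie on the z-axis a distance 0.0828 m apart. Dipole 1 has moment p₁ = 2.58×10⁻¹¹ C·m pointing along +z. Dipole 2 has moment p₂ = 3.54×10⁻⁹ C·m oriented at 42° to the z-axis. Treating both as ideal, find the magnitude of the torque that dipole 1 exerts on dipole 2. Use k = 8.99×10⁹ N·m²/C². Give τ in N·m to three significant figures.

τ ≈ 1.94×10⁻⁶ N·m

The second dipole sits on the axis of the first, so the field there is axial: E₁ = 2kp₁/r³ along +z.
E₁ = 2(8.99×10⁹)(2.58×10⁻¹¹)/(0.0828)³ = 817.2 N/C.
Torque on the second dipole: τ = p₂ E₁ sinθ.
τ = (3.54×10⁻⁹)(817.2)·sin42° = 1.936×10⁻⁶ N·m.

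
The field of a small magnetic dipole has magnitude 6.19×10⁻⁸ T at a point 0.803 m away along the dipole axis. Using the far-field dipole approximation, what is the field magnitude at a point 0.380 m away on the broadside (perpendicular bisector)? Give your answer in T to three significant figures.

Dipole fields scale as 1/r³ in the far field.
The axial field is twice the equatorial field at the same r, so the geometry factor is 1/2.
B₂ = B₁ · (1/2) · (r₁/r₂)³ = 6.19×10⁻⁸ · 0.5 · (0.803/0.380)³.
(r₁/r₂)³ = (2.113)³ = 9.436.
B₂ ≈ 2.920×10⁻⁷ T.

B ≈ 2.92×10⁻⁷ T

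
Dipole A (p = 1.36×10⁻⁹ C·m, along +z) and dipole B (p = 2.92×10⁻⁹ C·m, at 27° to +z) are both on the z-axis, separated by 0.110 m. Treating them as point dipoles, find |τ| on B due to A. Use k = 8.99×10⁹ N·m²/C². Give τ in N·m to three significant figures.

The second dipole sits on the axis of the first, so the field there is axial: E₁ = 2kp₁/r³ along +z.
E₁ = 2(8.99×10⁹)(1.36×10⁻⁹)/(0.110)³ = 1.837×10⁴ N/C.
Torque on the second dipole: τ = p₂ E₁ sinθ.
τ = (2.92×10⁻⁹)(1.837×10⁴)·sin27° = 2.435×10⁻⁵ N·m.

τ ≈ 2.44×10⁻⁵ N·m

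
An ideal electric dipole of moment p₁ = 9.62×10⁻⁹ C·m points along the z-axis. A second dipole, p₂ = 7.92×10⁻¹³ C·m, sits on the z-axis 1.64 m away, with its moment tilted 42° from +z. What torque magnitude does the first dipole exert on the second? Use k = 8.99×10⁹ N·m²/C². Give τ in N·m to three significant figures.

τ ≈ 2.08×10⁻¹¹ N·m

The second dipole sits on the axis of the first, so the field there is axial: E₁ = 2kp₁/r³ along +z.
E₁ = 2(8.99×10⁹)(9.62×10⁻⁹)/(1.64)³ = 39.21 N/C.
Torque on the second dipole: τ = p₂ E₁ sinθ.
τ = (7.92×10⁻¹³)(39.21)·sin42° = 2.078×10⁻¹¹ N·m.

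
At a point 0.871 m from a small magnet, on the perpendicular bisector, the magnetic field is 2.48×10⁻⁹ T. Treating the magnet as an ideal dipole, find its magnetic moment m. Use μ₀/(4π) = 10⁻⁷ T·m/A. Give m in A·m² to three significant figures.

m ≈ 0.0164 A·m²

In the equatorial plane B = (μ₀/4π)·m/r³, so m = Br³·4π/(μ₀).
m = (2.48×10⁻⁹)·(0.871)³ / (10⁻⁷) = 0.01639 A·m².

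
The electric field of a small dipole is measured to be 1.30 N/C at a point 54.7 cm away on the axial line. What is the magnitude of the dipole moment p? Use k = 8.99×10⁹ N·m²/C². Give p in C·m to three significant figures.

On axis E = 2kp/r³, so p = Er³/(2k).
p = (1.30)·(0.547)³ / (2·8.99×10⁹) = 1.183×10⁻¹¹ C·m.

p ≈ 1.18×10⁻¹¹ C·m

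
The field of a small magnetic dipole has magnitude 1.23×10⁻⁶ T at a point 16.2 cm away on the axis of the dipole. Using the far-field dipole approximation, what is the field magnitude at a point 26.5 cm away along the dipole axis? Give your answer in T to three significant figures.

B ≈ 2.81×10⁻⁷ T

Dipole fields scale as 1/r³ in the far field; the geometry is the same at both points.
B₂ = B₁ · (r₁/r₂)³ = 1.23×10⁻⁶ · (16.2/26.5)³.
(r₁/r₂)³ = (0.6113)³ = 0.2285.
B₂ ≈ 2.810×10⁻⁷ T.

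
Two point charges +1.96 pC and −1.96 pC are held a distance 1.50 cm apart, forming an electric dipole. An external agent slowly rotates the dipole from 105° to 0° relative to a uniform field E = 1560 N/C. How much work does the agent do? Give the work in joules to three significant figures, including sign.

Dipole moment p = qd = (1.96×10⁻¹² C)(0.0150 m) = 2.94×10⁻¹⁴ C·m.
W_ext = ΔU = U(θ₂) − U(θ₁) = −pE cosθ₂ − (−pE cosθ₁) = pE(cosθ₁ − cosθ₂).
W = (2.94×10⁻¹⁴)(1560)·(cos105° − cos0°) = (4.586×10⁻¹¹)·(-1.2588) = -5.773×10⁻¹¹ J.

W ≈ -5.77×10⁻¹¹ J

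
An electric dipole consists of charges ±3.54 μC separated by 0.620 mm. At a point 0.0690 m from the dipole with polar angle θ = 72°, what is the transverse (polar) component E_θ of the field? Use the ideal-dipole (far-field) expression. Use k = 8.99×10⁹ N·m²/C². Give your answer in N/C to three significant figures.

E_θ ≈ 5.71×10⁴ N/C

Dipole moment p = qd = (3.54×10⁻⁶ C)(6.20×10⁻⁴ m) = 2.195×10⁻⁹ C·m.
For a dipole, E_θ = (kp sinθ)/r³.
kp/r³ = (8.99×10⁹)(2.195×10⁻⁹)/(0.0690)³ = 6.007×10⁴ N/C.
E_θ = 6.007×10⁴·sin72° = 5.713×10⁴ N/C.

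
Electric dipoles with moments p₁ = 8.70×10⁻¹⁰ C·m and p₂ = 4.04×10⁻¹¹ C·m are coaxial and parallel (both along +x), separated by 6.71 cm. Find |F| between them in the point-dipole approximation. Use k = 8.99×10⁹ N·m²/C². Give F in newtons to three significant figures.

On-axis field of dipole 1 at distance r: E = 2kp₁/r³. Force on dipole 2 is F = p₂·dE/dr (gradient along axis).
dE/dr = −6kp₁/r⁴, so |F| = 6kp₁p₂/r⁴ (attractive for aligned moments).
F = 6(8.99×10⁹)(8.70×10⁻¹⁰)(4.04×10⁻¹¹)/(0.0671)⁴ = 9.352×10⁻⁵ N.

F ≈ 9.35×10⁻⁵ N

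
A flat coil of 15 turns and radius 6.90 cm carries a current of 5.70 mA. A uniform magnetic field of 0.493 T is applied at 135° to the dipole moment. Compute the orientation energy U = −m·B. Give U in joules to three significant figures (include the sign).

U ≈ 4.46×10⁻⁴ J

m = NIA = NIπa² = 15·(0.00570)·π·(0.0690)² = 0.001279 A·m².
U = −m·B = −mB cosθ.
U = −(0.001279)(0.493)·cos135° = 4.459×10⁻⁴ J.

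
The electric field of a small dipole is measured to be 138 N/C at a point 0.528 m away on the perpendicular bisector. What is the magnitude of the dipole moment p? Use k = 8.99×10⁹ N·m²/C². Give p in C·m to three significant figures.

p ≈ 2.26×10⁻⁹ C·m

In the equatorial plane E = kp/r³, so p = Er³/(k).
p = (138)·(0.528)³ / (8.99×10⁹) = 2.260×10⁻⁹ C·m.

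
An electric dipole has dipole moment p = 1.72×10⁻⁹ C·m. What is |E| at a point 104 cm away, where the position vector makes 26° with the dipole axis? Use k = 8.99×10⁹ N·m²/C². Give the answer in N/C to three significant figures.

At angle θ the dipole field magnitude is E = (kp/r³)·√(1 + 3cos²θ).
kp/r³ = (8.99×10⁹)(1.72×10⁻⁹) / (1.04)³ = 13.75 N/C.
√(1 + 3cos²26°) = √(1 + 3·0.8078) = √3.4235 ≈ 1.8503.
E ≈ 13.75 × 1.850 = 25.43 N/C.

E ≈ 25.4 N/C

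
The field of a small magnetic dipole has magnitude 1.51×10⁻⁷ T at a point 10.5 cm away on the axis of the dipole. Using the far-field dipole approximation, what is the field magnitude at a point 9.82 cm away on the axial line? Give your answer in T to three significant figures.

Dipole fields scale as 1/r³ in the far field; the geometry is the same at both points.
B₂ = B₁ · (r₁/r₂)³ = 1.51×10⁻⁷ · (10.5/9.82)³.
(r₁/r₂)³ = (1.069)³ = 1.222.
B₂ ≈ 1.846×10⁻⁷ T.

B ≈ 1.85×10⁻⁷ T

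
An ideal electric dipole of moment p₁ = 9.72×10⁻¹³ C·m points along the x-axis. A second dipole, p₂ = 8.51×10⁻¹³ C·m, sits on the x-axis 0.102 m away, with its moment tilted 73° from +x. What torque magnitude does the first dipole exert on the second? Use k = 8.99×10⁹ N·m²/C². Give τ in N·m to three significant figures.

The second dipole sits on the axis of the first, so the field there is axial: E₁ = 2kp₁/r³ along +x.
E₁ = 2(8.99×10⁹)(9.72×10⁻¹³)/(0.102)³ = 16.47 N/C.
Torque on the second dipole: τ = p₂ E₁ sinθ.
τ = (8.51×10⁻¹³)(16.47)·sin73° = 1.340×10⁻¹¹ N·m.

τ ≈ 1.34×10⁻¹¹ N·m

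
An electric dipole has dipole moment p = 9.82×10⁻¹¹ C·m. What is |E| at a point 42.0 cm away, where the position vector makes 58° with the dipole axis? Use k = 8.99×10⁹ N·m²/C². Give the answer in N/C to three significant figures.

At angle θ the dipole field magnitude is E = (kp/r³)·√(1 + 3cos²θ).
kp/r³ = (8.99×10⁹)(9.82×10⁻¹¹) / (0.420)³ = 11.92 N/C.
√(1 + 3cos²58°) = √(1 + 3·0.2808) = √1.8424 ≈ 1.3574.
E ≈ 11.92 × 1.357 = 16.17 N/C.

E ≈ 16.2 N/C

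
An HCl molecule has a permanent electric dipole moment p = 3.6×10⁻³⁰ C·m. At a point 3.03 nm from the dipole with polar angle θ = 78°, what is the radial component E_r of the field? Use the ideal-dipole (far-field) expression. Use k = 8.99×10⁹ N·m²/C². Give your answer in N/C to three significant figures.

For a dipole, E_r = (2kp cosθ)/r³.
kp/r³ = (8.99×10⁹)(3.60×10⁻³⁰)/(3.03×10⁻⁹)³ = 1.163×10⁶ N/C.
E_r = 2·1.163×10⁶·cos78° = 4.838×10⁵ N/C.

E_r ≈ 4.84×10⁵ N/C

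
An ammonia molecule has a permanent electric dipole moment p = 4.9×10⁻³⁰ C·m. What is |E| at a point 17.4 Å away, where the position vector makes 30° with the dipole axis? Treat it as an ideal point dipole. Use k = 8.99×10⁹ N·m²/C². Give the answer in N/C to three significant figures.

E ≈ 1.51×10⁷ N/C

At angle θ the dipole field magnitude is E = (kp/r³)·√(1 + 3cos²θ).
kp/r³ = (8.99×10⁹)(4.90×10⁻³⁰) / (1.74×10⁻⁹)³ = 8.362×10⁶ N/C.
√(1 + 3cos²30°) = √(1 + 3·0.7500) = √3.2500 ≈ 1.8028.
E ≈ 8.362×10⁶ × 1.803 = 1.507×10⁷ N/C.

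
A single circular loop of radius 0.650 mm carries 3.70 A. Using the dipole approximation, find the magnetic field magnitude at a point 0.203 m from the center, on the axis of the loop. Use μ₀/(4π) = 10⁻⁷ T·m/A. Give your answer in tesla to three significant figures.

Magnetic moment m = IA = Iπa² = (3.70)·π·(6.50×10⁻⁴)² = 4.911×10⁻⁶ A·m².
On axis B = (μ₀/4π)·2m/r³.
B = 2·(10⁻⁷)·(4.911×10⁻⁶) / (0.203)³ = 1.174×10⁻¹⁰ T.

B ≈ 1.17×10⁻¹⁰ T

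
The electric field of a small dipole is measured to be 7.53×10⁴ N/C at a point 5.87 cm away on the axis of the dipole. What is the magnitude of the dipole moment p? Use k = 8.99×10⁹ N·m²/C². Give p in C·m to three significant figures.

p ≈ 8.47×10⁻¹⁰ C·m

On axis E = 2kp/r³, so p = Er³/(2k).
p = (7.53×10⁴)·(0.0587)³ / (2·8.99×10⁹) = 8.471×10⁻¹⁰ C·m.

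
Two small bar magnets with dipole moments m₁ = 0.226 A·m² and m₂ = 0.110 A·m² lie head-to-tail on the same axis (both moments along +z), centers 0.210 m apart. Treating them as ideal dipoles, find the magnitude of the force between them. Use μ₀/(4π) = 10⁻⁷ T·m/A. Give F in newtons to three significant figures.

On-axis B of dipole 1: B = (μ₀/4π)·2m₁/r³. Force on dipole 2: F = m₂·dB/dr.
dB/dr = −(μ₀/4π)·6m₁/r⁴, so |F| = (μ₀/4π)·6m₁m₂/r⁴.
F = 6(10⁻⁷)(0.226)(0.110)/(0.210)⁴ = 7.670×10⁻⁶ N.

F ≈ 7.67×10⁻⁶ N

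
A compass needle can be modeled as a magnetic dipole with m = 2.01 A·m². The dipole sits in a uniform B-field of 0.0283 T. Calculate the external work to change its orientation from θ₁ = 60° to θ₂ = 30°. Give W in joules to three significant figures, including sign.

W ≈ -0.0208 J

W_ext = ΔU = −mB cosθ₂ + mB cosθ₁ = mB(cosθ₁ − cosθ₂).
W = (2.01)(0.0283)·(cos60° − cos30°) = (0.05688)·(-0.3660) = -0.02082 J.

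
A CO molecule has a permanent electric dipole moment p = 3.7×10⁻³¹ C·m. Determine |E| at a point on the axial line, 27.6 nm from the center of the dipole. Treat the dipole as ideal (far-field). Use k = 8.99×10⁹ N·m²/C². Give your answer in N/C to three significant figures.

E ≈ 316 N/C

On the dipole axis E = 2kp/r³.
E = 2·(8.99×10⁹)(3.70×10⁻³¹) / (2.76×10⁻⁸)³ = 316.4 N/C.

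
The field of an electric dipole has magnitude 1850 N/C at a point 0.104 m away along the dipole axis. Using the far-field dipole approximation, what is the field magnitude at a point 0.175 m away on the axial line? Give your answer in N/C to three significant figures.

Dipole fields scale as 1/r³ in the far field; the geometry is the same at both points.
E₂ = E₁ · (r₁/r₂)³ = 1850 · (0.104/0.175)³.
(r₁/r₂)³ = (0.5943)³ = 0.2099.
E₂ ≈ 388.3 N/C.

E ≈ 388 N/C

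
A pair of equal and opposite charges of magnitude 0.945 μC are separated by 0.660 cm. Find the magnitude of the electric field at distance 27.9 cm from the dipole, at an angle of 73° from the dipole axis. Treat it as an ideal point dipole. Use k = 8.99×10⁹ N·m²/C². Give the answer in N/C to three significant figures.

Dipole moment p = qd = (9.45×10⁻⁷ C)(0.00660 m) = 6.237×10⁻⁹ C·m.
At angle θ the dipole field magnitude is E = (kp/r³)·√(1 + 3cos²θ).
kp/r³ = (8.99×10⁹)(6.237×10⁻⁹) / (0.279)³ = 2582 N/C.
√(1 + 3cos²73°) = √(1 + 3·0.0855) = √1.2564 ≈ 1.1209.
E ≈ 2582 × 1.121 = 2894 N/C.

E ≈ 2890 N/C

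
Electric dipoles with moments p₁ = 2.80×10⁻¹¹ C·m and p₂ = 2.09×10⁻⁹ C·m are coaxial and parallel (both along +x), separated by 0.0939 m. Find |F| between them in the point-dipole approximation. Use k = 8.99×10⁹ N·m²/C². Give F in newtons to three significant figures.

F ≈ 4.06×10⁻⁵ N

On-axis field of dipole 1 at distance r: E = 2kp₁/r³. Force on dipole 2 is F = p₂·dE/dr (gradient along axis).
dE/dr = −6kp₁/r⁴, so |F| = 6kp₁p₂/r⁴ (attractive for aligned moments).
F = 6(8.99×10⁹)(2.80×10⁻¹¹)(2.09×10⁻⁹)/(0.0939)⁴ = 4.060×10⁻⁵ N.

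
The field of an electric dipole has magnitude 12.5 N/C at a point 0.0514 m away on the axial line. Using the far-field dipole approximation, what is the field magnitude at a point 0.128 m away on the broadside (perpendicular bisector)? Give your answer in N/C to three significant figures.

E ≈ 0.405 N/C

Dipole fields scale as 1/r³ in the far field.
The axial field is twice the equatorial field at the same r, so the geometry factor is 1/2.
E₂ = E₁ · (1/2) · (r₁/r₂)³ = 12.5 · 0.5 · (0.0514/0.128)³.
(r₁/r₂)³ = (0.4016)³ = 0.06475.
E₂ ≈ 0.4047 N/C.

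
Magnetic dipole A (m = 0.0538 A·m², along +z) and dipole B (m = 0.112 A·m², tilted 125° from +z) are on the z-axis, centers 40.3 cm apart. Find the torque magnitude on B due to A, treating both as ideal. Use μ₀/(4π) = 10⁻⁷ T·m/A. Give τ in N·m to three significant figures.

τ ≈ 1.51×10⁻⁸ N·m

Dipole B is on the axis of dipole A, so B₁ there is axial: B₁ = (μ₀/4π)·2m₁/r³ along +z.
B₁ = 2(10⁻⁷)(0.0538)/(0.403)³ = 1.644×10⁻⁷ T.
τ = m₂ B₁ sinθ.
τ = (0.112)(1.644×10⁻⁷)·sin125° = 1.508×10⁻⁸ N·m.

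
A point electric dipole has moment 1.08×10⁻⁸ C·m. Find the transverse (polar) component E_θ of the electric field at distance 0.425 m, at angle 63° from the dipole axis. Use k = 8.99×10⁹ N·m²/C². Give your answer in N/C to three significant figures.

E_θ ≈ 1130 N/C

For a dipole, E_θ = (kp sinθ)/r³.
kp/r³ = (8.99×10⁹)(1.08×10⁻⁸)/(0.425)³ = 1265 N/C.
E_θ = 1265·sin63° = 1127 N/C.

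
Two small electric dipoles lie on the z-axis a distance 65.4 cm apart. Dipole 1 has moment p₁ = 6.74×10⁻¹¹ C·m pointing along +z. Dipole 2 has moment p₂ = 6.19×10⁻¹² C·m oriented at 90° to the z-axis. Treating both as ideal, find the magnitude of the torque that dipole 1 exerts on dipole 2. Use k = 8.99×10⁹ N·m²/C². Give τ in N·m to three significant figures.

The second dipole sits on the axis of the first, so the field there is axial: E₁ = 2kp₁/r³ along +z.
E₁ = 2(8.99×10⁹)(6.74×10⁻¹¹)/(0.654)³ = 4.332 N/C.
Torque on the second dipole: τ = p₂ E₁ sinθ.
τ = (6.19×10⁻¹²)(4.332)·sin90° = 2.682×10⁻¹¹ N·m.

τ ≈ 2.68×10⁻¹¹ N·m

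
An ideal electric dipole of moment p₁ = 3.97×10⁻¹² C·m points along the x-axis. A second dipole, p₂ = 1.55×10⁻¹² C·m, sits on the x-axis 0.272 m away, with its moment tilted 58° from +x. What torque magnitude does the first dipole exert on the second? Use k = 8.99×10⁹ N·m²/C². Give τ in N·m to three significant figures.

τ ≈ 4.66×10⁻¹² N·m

The second dipole sits on the axis of the first, so the field there is axial: E₁ = 2kp₁/r³ along +x.
E₁ = 2(8.99×10⁹)(3.97×10⁻¹²)/(0.272)³ = 3.547 N/C.
Torque on the second dipole: τ = p₂ E₁ sinθ.
τ = (1.55×10⁻¹²)(3.547)·sin58° = 4.663×10⁻¹² N·m.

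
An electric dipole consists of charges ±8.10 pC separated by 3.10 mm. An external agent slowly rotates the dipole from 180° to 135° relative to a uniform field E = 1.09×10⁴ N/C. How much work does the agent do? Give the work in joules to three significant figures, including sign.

Dipole moment p = qd = (8.10×10⁻¹² C)(0.00310 m) = 2.511×10⁻¹⁴ C·m.
W_ext = ΔU = U(θ₂) − U(θ₁) = −pE cosθ₂ − (−pE cosθ₁) = pE(cosθ₁ − cosθ₂).
W = (2.511×10⁻¹⁴)(1.09×10⁴)·(cos180° − cos135°) = (2.737×10⁻¹⁰)·(-0.2929) = -8.016×10⁻¹¹ J.

W ≈ -8.02×10⁻¹¹ J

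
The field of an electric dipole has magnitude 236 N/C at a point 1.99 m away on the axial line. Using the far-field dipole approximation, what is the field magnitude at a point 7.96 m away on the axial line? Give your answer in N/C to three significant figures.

E ≈ 3.69 N/C

Dipole fields scale as 1/r³ in the far field; the geometry is the same at both points.
E₂ = E₁ · (r₁/r₂)³ = 236 · (1.99/7.96)³.
(r₁/r₂)³ = (0.25)³ = 0.01562.
E₂ ≈ 3.688 N/C.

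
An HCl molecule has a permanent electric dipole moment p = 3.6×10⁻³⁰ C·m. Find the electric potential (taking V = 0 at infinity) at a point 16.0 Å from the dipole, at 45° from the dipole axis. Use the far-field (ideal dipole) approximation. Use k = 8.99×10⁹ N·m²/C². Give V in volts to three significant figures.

The dipole potential is V = kp cosθ / r².
V = (8.99×10⁹)(3.60×10⁻³⁰)·cos45° / (1.60×10⁻⁹)² = 0.008939 V.

V ≈ 0.00894 V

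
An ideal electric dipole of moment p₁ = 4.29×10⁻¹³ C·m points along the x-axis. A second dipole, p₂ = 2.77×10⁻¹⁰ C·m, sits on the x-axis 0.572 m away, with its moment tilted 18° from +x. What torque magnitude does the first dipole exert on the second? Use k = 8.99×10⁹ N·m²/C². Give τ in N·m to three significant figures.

The second dipole sits on the axis of the first, so the field there is axial: E₁ = 2kp₁/r³ along +x.
E₁ = 2(8.99×10⁹)(4.29×10⁻¹³)/(0.572)³ = 0.04122 N/C.
Torque on the second dipole: τ = p₂ E₁ sinθ.
τ = (2.77×10⁻¹⁰)(0.04122)·sin18° = 3.528×10⁻¹² N·m.

τ ≈ 3.53×10⁻¹² N·m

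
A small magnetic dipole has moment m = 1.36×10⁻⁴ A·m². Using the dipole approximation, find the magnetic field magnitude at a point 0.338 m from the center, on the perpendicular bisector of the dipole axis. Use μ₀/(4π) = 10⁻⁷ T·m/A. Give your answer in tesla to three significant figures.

B ≈ 3.52×10⁻¹⁰ T

In the equatorial plane B = (μ₀/4π)·m/r³ (half the axial value).
B = (10⁻⁷)·(1.36×10⁻⁴) / (0.338)³ = 3.522×10⁻¹⁰ T.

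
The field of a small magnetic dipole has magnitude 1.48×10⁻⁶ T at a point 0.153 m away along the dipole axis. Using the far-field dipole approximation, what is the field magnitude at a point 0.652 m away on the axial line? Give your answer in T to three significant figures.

B ≈ 1.91×10⁻⁸ T

Dipole fields scale as 1/r³ in the far field; the geometry is the same at both points.
B₂ = B₁ · (r₁/r₂)³ = 1.48×10⁻⁶ · (0.153/0.652)³.
(r₁/r₂)³ = (0.2347)³ = 0.01292.
B₂ ≈ 1.912×10⁻⁸ T.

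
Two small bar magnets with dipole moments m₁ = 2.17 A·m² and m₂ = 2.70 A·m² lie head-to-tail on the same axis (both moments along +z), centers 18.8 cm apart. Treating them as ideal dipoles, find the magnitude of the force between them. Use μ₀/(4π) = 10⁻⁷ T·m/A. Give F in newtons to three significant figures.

F ≈ 0.00281 N

On-axis B of dipole 1: B = (μ₀/4π)·2m₁/r³. Force on dipole 2: F = m₂·dB/dr.
dB/dr = −(μ₀/4π)·6m₁/r⁴, so |F| = (μ₀/4π)·6m₁m₂/r⁴.
F = 6(10⁻⁷)(2.17)(2.70)/(0.188)⁴ = 0.002814 N.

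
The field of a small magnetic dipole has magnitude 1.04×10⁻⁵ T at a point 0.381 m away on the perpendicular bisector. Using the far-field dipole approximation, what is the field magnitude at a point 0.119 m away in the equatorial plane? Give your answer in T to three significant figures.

Dipole fields scale as 1/r³ in the far field; the geometry is the same at both points.
B₂ = B₁ · (r₁/r₂)³ = 1.04×10⁻⁵ · (0.381/0.119)³.
(r₁/r₂)³ = (3.202)³ = 32.82.
B₂ ≈ 3.413×10⁻⁴ T.

B ≈ 3.41×10⁻⁴ T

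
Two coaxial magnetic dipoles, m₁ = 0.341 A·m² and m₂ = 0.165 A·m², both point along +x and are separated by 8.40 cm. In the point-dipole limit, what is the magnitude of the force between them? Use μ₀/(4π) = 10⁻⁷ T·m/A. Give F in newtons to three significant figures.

On-axis B of dipole 1: B = (μ₀/4π)·2m₁/r³. Force on dipole 2: F = m₂·dB/dr.
dB/dr = −(μ₀/4π)·6m₁/r⁴, so |F| = (μ₀/4π)·6m₁m₂/r⁴.
F = 6(10⁻⁷)(0.341)(0.165)/(0.0840)⁴ = 6.781×10⁻⁴ N.

F ≈ 6.78×10⁻⁴ N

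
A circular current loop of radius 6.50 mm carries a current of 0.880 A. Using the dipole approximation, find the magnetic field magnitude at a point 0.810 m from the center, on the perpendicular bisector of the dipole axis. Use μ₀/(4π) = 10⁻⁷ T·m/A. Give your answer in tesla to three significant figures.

B ≈ 2.20×10⁻¹¹ T

Magnetic moment m = IA = Iπa² = (0.880)·π·(0.00650)² = 1.168×10⁻⁴ A·m².
In the equatorial plane B = (μ₀/4π)·m/r³ (half the axial value).
B = (10⁻⁷)·(1.168×10⁻⁴) / (0.810)³ = 2.198×10⁻¹¹ T.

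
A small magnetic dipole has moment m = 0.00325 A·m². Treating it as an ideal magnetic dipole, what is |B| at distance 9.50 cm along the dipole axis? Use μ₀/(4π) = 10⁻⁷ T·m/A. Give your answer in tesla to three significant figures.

B ≈ 7.58×10⁻⁷ T

On axis B = (μ₀/4π)·2m/r³.
B = 2·(10⁻⁷)·(0.00325) / (0.0950)³ = 7.581×10⁻⁷ T.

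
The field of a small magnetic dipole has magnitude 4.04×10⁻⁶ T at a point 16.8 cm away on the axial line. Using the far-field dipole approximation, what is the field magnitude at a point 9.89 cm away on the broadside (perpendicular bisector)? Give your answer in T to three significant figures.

Dipole fields scale as 1/r³ in the far field.
The axial field is twice the equatorial field at the same r, so the geometry factor is 1/2.
B₂ = B₁ · (1/2) · (r₁/r₂)³ = 4.04×10⁻⁶ · 0.5 · (16.8/9.89)³.
(r₁/r₂)³ = (1.699)³ = 4.902.
B₂ ≈ 9.901×10⁻⁶ T.

B ≈ 9.90×10⁻⁶ T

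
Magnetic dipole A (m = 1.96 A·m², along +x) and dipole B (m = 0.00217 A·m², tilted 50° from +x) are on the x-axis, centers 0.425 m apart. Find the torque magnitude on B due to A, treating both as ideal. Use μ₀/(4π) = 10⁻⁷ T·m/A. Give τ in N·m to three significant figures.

τ ≈ 8.49×10⁻⁹ N·m

Dipole B is on the axis of dipole A, so B₁ there is axial: B₁ = (μ₀/4π)·2m₁/r³ along +x.
B₁ = 2(10⁻⁷)(1.96)/(0.425)³ = 5.106×10⁻⁶ T.
τ = m₂ B₁ sinθ.
τ = (0.00217)(5.106×10⁻⁶)·sin50° = 8.489×10⁻⁹ N·m.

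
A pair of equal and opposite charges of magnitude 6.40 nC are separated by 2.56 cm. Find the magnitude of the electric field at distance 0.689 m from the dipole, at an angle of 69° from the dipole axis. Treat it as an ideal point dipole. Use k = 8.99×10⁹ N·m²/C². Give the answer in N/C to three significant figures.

E ≈ 5.30 N/C

Dipole moment p = qd = (6.40×10⁻⁹ C)(0.0256 m) = 1.638×10⁻¹⁰ C·m.
At angle θ the dipole field magnitude is E = (kp/r³)·√(1 + 3cos²θ).
kp/r³ = (8.99×10⁹)(1.638×10⁻¹⁰) / (0.689)³ = 4.502 N/C.
√(1 + 3cos²69°) = √(1 + 3·0.1284) = √1.3853 ≈ 1.1770.
E ≈ 4.502 × 1.177 = 5.299 N/C.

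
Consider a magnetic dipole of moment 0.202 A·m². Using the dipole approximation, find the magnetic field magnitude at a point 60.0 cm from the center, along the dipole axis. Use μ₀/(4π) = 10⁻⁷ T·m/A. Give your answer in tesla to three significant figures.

On axis B = (μ₀/4π)·2m/r³.
B = 2·(10⁻⁷)·(0.202) / (0.600)³ = 1.870×10⁻⁷ T.

B ≈ 1.87×10⁻⁷ T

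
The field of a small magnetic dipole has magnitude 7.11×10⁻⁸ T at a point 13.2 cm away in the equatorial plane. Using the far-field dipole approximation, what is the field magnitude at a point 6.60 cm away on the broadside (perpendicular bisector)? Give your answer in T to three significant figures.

Dipole fields scale as 1/r³ in the far field; the geometry is the same at both points.
B₂ = B₁ · (r₁/r₂)³ = 7.11×10⁻⁸ · (13.2/6.60)³.
(r₁/r₂)³ = (2)³ = 8.
B₂ ≈ 5.688×10⁻⁷ T.

B ≈ 5.69×10⁻⁷ T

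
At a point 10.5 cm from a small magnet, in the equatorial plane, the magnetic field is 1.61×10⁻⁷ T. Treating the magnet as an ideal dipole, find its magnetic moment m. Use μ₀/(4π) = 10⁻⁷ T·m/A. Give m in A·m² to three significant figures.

m ≈ 0.00186 A·m²

In the equatorial plane B = (μ₀/4π)·m/r³, so m = Br³·4π/(μ₀).
m = (1.61×10⁻⁷)·(0.105)³ / (10⁻⁷) = 0.001864 A·m².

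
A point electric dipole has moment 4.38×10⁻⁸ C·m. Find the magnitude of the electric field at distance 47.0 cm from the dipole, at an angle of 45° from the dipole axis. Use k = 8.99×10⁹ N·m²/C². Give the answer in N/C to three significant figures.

At angle θ the dipole field magnitude is E = (kp/r³)·√(1 + 3cos²θ).
kp/r³ = (8.99×10⁹)(4.38×10⁻⁸) / (0.470)³ = 3793 N/C.
√(1 + 3cos²45°) = √(1 + 3·0.5000) = √2.5000 ≈ 1.5811.
E ≈ 3793 × 1.581 = 5997 N/C.

E ≈ 6000 N/C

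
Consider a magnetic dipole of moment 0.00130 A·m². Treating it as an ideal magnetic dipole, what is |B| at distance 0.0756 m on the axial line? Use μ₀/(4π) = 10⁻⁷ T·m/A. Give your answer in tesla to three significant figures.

On axis B = (μ₀/4π)·2m/r³.
B = 2·(10⁻⁷)·(0.00130) / (0.0756)³ = 6.017×10⁻⁷ T.

B ≈ 6.02×10⁻⁷ T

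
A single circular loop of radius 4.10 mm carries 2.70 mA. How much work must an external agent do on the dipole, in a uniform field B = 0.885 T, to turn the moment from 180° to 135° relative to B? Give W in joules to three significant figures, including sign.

Magnetic moment m = IA = Iπa² = (0.00270)·π·(0.00410)² = 1.426×10⁻⁷ A·m².
W_ext = ΔU = −mB cosθ₂ + mB cosθ₁ = mB(cosθ₁ − cosθ₂).
W = (1.426×10⁻⁷)(0.885)·(cos180° − cos135°) = (1.262×10⁻⁷)·(-0.2929) = -3.696×10⁻⁸ J.

W ≈ -3.70×10⁻⁸ J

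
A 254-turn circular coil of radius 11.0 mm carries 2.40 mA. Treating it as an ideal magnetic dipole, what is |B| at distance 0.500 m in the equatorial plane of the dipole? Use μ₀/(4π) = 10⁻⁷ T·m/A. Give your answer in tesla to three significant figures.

B ≈ 1.85×10⁻¹⁰ T

m = NIA = NIπa² = 254·(0.00240)·π·(0.0110)² = 2.317×10⁻⁴ A·m².
In the equatorial plane B = (μ₀/4π)·m/r³ (half the axial value).
B = (10⁻⁷)·(2.317×10⁻⁴) / (0.500)³ = 1.854×10⁻¹⁰ T.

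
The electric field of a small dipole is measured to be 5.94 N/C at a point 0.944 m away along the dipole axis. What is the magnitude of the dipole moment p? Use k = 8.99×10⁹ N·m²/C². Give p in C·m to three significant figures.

On axis E = 2kp/r³, so p = Er³/(2k).
p = (5.94)·(0.944)³ / (2·8.99×10⁹) = 2.779×10⁻¹⁰ C·m.

p ≈ 2.78×10⁻¹⁰ C·m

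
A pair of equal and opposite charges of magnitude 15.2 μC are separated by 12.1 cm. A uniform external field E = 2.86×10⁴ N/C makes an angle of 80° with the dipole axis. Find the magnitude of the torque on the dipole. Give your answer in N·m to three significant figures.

Dipole moment p = qd = (1.52×10⁻⁵ C)(0.121 m) = 1.839×10⁻⁶ C·m.
Torque on an electric dipole: τ = pE sinθ.
τ = (1.839×10⁻⁶)(2.86×10⁴)·sin80° = 0.05180 N·m.

τ ≈ 0.0518 N·m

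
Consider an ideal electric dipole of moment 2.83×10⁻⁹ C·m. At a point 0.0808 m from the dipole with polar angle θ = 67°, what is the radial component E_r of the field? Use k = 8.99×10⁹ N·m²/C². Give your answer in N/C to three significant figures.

E_r ≈ 3.77×10⁴ N/C

For a dipole, E_r = (2kp cosθ)/r³.
kp/r³ = (8.99×10⁹)(2.83×10⁻⁹)/(0.0808)³ = 4.823×10⁴ N/C.
E_r = 2·4.823×10⁴·cos67° = 3.769×10⁴ N/C.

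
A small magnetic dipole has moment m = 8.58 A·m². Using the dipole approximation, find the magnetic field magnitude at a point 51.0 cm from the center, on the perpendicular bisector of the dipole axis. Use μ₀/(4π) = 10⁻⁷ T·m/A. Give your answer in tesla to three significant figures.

In the equatorial plane B = (μ₀/4π)·m/r³ (half the axial value).
B = (10⁻⁷)·(8.58) / (0.510)³ = 6.468×10⁻⁶ T.

B ≈ 6.47×10⁻⁶ T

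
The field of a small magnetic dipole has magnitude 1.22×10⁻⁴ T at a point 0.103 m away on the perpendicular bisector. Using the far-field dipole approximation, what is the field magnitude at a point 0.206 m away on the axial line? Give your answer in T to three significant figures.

B ≈ 3.05×10⁻⁵ T

Dipole fields scale as 1/r³ in the far field.
The axial field is twice the equatorial field at the same r, so the geometry factor is 2/1.
B₂ = B₁ · (2/1) · (r₁/r₂)³ = 1.22×10⁻⁴ · 2 · (0.103/0.206)³.
(r₁/r₂)³ = (0.5)³ = 0.125.
B₂ ≈ 3.050×10⁻⁵ T.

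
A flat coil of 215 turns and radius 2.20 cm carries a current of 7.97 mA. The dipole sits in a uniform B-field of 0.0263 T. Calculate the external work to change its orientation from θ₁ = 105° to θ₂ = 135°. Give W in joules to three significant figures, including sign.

m = NIA = NIπa² = 215·(0.00797)·π·(0.0220)² = 0.002606 A·m².
W_ext = ΔU = −mB cosθ₂ + mB cosθ₁ = mB(cosθ₁ − cosθ₂).
W = (0.002606)(0.0263)·(cos105° − cos135°) = (6.854×10⁻⁵)·(+0.4483) = 3.072×10⁻⁵ J.

W ≈ 3.07×10⁻⁵ J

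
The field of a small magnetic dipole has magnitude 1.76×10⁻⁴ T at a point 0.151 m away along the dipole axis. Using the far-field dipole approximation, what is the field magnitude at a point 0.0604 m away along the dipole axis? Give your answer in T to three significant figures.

B ≈ 0.00275 T

Dipole fields scale as 1/r³ in the far field; the geometry is the same at both points.
B₂ = B₁ · (r₁/r₂)³ = 1.76×10⁻⁴ · (0.151/0.0604)³.
(r₁/r₂)³ = (2.5)³ = 15.62.
B₂ ≈ 0.002750 T.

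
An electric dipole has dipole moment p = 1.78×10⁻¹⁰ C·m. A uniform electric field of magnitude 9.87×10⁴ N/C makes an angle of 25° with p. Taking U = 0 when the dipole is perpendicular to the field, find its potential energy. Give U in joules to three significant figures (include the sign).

U ≈ -1.59×10⁻⁵ J

U = −p·E = −pE cosθ.
U = −(1.78×10⁻¹⁰)(9.87×10⁴)·cos25° = -1.592×10⁻⁵ J.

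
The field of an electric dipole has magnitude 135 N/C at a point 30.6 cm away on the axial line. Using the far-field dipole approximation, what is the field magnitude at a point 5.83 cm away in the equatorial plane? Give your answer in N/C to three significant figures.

Dipole fields scale as 1/r³ in the far field.
The axial field is twice the equatorial field at the same r, so the geometry factor is 1/2.
E₂ = E₁ · (1/2) · (r₁/r₂)³ = 135 · 0.5 · (30.6/5.83)³.
(r₁/r₂)³ = (5.249)³ = 144.6.
E₂ ≈ 9760 N/C.

E ≈ 9760 N/C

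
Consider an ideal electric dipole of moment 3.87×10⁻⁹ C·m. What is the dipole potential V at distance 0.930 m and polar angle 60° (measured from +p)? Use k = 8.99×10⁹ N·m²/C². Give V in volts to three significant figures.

The dipole potential is V = kp cosθ / r².
V = (8.99×10⁹)(3.87×10⁻⁹)·cos60° / (0.930)² = 20.11 V.

V ≈ 20.1 V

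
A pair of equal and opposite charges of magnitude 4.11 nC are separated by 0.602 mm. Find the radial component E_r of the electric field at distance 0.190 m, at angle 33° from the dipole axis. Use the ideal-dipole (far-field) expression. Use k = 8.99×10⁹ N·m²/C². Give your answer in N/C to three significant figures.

E_r ≈ 5.44 N/C

Dipole moment p = qd = (4.11×10⁻⁹ C)(6.02×10⁻⁴ m) = 2.474×10⁻¹² C·m.
For a dipole, E_r = (2kp cosθ)/r³.
kp/r³ = (8.99×10⁹)(2.474×10⁻¹²)/(0.190)³ = 3.243 N/C.
E_r = 2·3.243·cos33° = 5.439 N/C.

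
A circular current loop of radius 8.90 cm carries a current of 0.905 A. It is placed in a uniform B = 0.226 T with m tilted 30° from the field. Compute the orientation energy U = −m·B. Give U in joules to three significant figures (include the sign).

Magnetic moment m = IA = Iπa² = (0.905)·π·(0.0890)² = 0.02252 A·m².
U = −m·B = −mB cosθ.
U = −(0.02252)(0.226)·cos30° = -0.004408 J.

U ≈ -0.00441 J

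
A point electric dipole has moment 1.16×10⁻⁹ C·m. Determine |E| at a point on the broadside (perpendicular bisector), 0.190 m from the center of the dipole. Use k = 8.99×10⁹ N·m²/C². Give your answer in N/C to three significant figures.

In the equatorial plane E = kp/r³.
E = (8.99×10⁹)(1.16×10⁻⁹) / (0.190)³ = 1520 N/C.

E ≈ 1520 N/C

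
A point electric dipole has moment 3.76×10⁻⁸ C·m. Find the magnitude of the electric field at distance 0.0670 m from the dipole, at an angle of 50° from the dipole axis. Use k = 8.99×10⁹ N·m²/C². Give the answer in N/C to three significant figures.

At angle θ the dipole field magnitude is E = (kp/r³)·√(1 + 3cos²θ).
kp/r³ = (8.99×10⁹)(3.76×10⁻⁸) / (0.0670)³ = 1.124×10⁶ N/C.
√(1 + 3cos²50°) = √(1 + 3·0.4132) = √2.2395 ≈ 1.4965.
E ≈ 1.124×10⁶ × 1.497 = 1.682×10⁶ N/C.

E ≈ 1.68×10⁶ N/C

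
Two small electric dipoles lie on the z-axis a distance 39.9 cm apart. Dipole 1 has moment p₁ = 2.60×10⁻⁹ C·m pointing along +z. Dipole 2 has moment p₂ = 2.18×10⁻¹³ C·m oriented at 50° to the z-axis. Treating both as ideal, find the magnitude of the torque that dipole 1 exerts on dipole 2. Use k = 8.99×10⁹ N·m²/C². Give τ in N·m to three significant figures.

τ ≈ 1.23×10⁻¹⁰ N·m

The second dipole sits on the axis of the first, so the field there is axial: E₁ = 2kp₁/r³ along +z.
E₁ = 2(8.99×10⁹)(2.60×10⁻⁹)/(0.399)³ = 735.9 N/C.
Torque on the second dipole: τ = p₂ E₁ sinθ.
τ = (2.18×10⁻¹³)(735.9)·sin50° = 1.229×10⁻¹⁰ N·m.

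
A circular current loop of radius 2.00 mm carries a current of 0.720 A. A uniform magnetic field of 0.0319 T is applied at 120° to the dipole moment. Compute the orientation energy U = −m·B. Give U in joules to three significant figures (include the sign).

U ≈ 1.44×10⁻⁷ J

Magnetic moment m = IA = Iπa² = (0.720)·π·(0.00200)² = 9.048×10⁻⁶ A·m².
U = −m·B = −mB cosθ.
U = −(9.048×10⁻⁶)(0.0319)·cos120° = 1.443×10⁻⁷ J.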